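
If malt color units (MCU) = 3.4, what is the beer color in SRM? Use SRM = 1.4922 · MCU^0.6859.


SRM = 1.4922 · 3.4^0.6859

3.4544 SRM


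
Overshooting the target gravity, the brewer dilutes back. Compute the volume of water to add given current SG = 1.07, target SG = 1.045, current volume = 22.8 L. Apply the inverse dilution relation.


V_water = V·((SG_curr − 1)/(SG_target − 1) − 1)
V_water = 22.8·((1.07 − 1)/(1.045 − 1) − 1)

12.6667 L


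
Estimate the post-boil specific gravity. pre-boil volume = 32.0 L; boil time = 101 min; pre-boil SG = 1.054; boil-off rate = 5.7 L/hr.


V_post = V_pre − rate·(t/60);  SG_post = 1 + (SG_pre−1)·V_pre/V_post
V_post = 32.0 − 5.7·(101/60) = 22.4050
SG_post = 1 + (1.054 − 1)·32.0/22.4050

1.0771


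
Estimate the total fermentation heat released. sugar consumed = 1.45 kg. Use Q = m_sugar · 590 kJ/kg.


Q = 1.45 · 590

855.5000 kJ


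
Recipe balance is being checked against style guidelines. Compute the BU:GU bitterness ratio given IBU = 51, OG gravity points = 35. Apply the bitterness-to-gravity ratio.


BU:GU = IBU / OG_points
BU:GU = 51 / 35

1.4571


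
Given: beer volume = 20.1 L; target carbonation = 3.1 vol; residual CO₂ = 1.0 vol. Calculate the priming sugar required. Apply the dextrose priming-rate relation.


sugar = (target − residual)·4.0·V
sugar = (3.1 − 1.0)·4.0·20.1

168.8400 g


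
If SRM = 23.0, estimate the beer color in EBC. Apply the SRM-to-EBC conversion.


EBC = SRM · 1.97
EBC = 23.0 · 1.97

45.3100 EBC


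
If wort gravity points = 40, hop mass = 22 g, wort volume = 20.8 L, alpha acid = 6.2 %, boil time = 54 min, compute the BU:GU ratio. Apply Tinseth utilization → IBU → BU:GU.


U = 1.65·0.000125^(GP/1000)·(1−e^(−0.04t))/4.15;  IBU = (α/100)·m·U·1000/V;  BU:GU = IBU/GP
U = 1.65·0.000125^(40/1000)·(1−e^(−0.04·54))/4.15 = 0.2455
IBU = (6.2/100)·22·0.2455·1000/20.8 = 16.1008
BU:GU = 16.1008/40

0.4025


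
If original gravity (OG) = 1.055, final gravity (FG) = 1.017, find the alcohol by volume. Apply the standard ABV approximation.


ABV = (OG − FG) · 131.25
ABV = (1.055 − 1.017) · 131.25

4.9875 % ABV


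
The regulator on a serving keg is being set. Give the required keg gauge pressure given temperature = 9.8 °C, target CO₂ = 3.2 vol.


psi = vols/(0.01821 + 0.09011·e^(−0.04·T)) − 14.695
psi = 3.2/(0.01821 + 0.09011·e^(−0.04·9.8)) − 14.695

25.7613 psi


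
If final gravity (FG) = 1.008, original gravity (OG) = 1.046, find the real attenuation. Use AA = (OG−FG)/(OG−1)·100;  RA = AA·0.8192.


AA = (1.046 − 1.008)/(1.046 − 1)·100 = 82.6087
RA = 82.6087·0.8192

67.6730 %


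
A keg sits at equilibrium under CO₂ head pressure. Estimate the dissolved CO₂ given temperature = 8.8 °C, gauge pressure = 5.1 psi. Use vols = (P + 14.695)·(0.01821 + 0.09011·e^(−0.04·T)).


vols = (5.1 + 14.695)·(0.01821 + 0.09011·e^(−0.04·8.8))

1.6149 volumes


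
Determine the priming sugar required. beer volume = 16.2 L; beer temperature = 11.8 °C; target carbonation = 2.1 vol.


residual = 14.695·(0.01821 + 0.09011·e^(−0.04·T));  sugar = (target − residual)·4.0·V
residual = 14.695·(0.01821 + 0.09011·e^(−0.04·11.8)) = 1.0935
sugar = (2.1 − 1.0935)·4.0·16.2

65.2180 g


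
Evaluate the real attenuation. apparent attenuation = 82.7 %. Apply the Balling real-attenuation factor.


RA = AA · 0.8192
RA = 82.7 · 0.8192

67.7478 %


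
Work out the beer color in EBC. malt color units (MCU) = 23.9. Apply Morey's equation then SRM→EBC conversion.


SRM = 1.4922·MCU^0.6859;  EBC = SRM·1.97
SRM = 1.4922·23.9^0.6859 = 13.1604
EBC = 13.1604·1.97

25.9261 EBC


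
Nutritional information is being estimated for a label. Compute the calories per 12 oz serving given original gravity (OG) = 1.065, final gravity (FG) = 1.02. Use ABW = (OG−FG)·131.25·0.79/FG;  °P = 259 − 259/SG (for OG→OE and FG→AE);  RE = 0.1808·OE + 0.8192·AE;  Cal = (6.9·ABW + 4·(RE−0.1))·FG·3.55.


ABW = (1.065 − 1.02)·131.25·0.79/1.02 = 4.5744
OE = 259 − 259/1.065 = 15.8075 °P
AE = 259 − 259/1.02 = 5.0784 °P
RE = 0.1808·15.8075 + 0.8192·5.0784 = 7.0182 °P
Cal = (6.9·4.5744 + 4·(7.0182−0.1))·1.02·3.55

214.4961 kcal


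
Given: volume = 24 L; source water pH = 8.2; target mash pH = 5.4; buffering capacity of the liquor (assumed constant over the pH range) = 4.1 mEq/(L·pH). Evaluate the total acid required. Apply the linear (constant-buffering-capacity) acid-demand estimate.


acid = buffering capacity · (pH_source − pH_target) · V
acid = 4.1 · (8.2 − 5.4) · 24

275.5200 mEq


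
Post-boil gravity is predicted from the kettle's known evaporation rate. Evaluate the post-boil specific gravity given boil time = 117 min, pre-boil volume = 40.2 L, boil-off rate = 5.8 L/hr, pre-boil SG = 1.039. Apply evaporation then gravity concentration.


V_post = V_pre − rate·(t/60);  SG_post = 1 + (SG_pre−1)·V_pre/V_post
V_post = 40.2 − 5.8·(117/60) = 28.8900
SG_post = 1 + (1.039 − 1)·40.2/28.8900

1.0543


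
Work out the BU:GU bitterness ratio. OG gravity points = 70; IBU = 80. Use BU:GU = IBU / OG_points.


BU:GU = 80 / 70

1.1429


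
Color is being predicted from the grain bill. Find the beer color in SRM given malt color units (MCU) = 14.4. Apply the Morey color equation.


SRM = 1.4922 · MCU^0.6859
SRM = 1.4922 · 14.4^0.6859

9.2971 SRM


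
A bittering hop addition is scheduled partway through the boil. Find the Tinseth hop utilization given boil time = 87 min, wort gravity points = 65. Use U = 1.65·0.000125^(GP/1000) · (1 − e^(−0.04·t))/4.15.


bigness = 1.65·0.000125^(65/1000) = 0.9200
boil_factor = (1 − e^(−0.04·87))/4.15 = 0.2335
U = 0.9200 · 0.2335

0.2149


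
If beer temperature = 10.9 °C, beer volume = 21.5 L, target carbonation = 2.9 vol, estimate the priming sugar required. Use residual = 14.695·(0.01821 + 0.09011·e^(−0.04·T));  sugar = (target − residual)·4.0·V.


residual = 14.695·(0.01821 + 0.09011·e^(−0.04·10.9)) = 1.1238
sugar = (2.9 − 1.1238)·4.0·21.5

152.7510 g


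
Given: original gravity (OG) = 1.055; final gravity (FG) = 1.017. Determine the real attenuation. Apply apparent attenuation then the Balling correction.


AA = (OG−FG)/(OG−1)·100;  RA = AA·0.8192
AA = (1.055 − 1.017)/(1.055 − 1)·100 = 69.0909
RA = 69.0909·0.8192

56.5993 %


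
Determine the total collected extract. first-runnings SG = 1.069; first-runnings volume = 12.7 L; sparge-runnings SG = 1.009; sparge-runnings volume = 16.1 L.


total = Σ (SG_i − 1)·1000·V_i
first = (1.069 − 1)·1000·12.7 = 876.3000
sparge = (1.009 − 1)·1000·16.1 = 144.9000
total = 876.3000 + 144.9000

1021.2000 gravity·L


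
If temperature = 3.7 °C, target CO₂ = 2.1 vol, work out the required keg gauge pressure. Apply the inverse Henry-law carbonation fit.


psi = vols/(0.01821 + 0.09011·e^(−0.04·T)) − 14.695
psi = 2.1/(0.01821 + 0.09011·e^(−0.04·3.7)) − 14.695

7.1974 psi


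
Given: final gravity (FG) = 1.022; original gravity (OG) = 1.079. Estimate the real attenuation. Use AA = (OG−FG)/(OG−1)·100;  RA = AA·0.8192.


AA = (1.079 − 1.022)/(1.079 − 1)·100 = 72.1519
RA = 72.1519·0.8192

59.1068 %


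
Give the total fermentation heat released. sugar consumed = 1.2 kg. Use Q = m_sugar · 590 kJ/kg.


Q = 1.2 · 590

708.0000 kJ


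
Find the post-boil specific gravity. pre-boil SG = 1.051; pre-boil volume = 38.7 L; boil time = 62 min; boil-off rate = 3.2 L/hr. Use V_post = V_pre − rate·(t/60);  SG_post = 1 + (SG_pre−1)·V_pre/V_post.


V_post = 38.7 − 3.2·(62/60) = 35.3933
SG_post = 1 + (1.051 − 1)·38.7/35.3933

1.0558


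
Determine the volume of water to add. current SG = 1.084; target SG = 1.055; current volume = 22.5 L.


V_water = V·((SG_curr − 1)/(SG_target − 1) − 1)
V_water = 22.5·((1.084 − 1)/(1.055 − 1) − 1)

11.8636 L


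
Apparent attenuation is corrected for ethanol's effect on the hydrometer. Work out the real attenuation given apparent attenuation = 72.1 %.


RA = AA · 0.8192
RA = 72.1 · 0.8192

59.0643 %


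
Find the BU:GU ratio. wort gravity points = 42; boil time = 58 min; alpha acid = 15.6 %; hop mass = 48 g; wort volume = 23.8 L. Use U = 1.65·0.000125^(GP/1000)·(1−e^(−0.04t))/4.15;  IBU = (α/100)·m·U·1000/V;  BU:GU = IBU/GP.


U = 1.65·0.000125^(42/1000)·(1−e^(−0.04·58))/4.15 = 0.2458
IBU = (15.6/100)·48·0.2458·1000/23.8 = 77.3339
BU:GU = 77.3339/42

1.8413


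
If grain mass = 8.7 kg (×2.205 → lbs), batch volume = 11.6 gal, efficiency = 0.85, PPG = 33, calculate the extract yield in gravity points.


points = lbs × PPG × eff / vol
lbs = 8.7 × 2.205 = 19.1835
points = 19.1835 × 33 × 0.85 / 11.6

46.3877 points


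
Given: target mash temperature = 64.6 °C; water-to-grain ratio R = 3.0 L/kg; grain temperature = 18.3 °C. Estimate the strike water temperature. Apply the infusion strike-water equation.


T_strike = (0.41/R)·(T_mash − T_grain) + T_mash
T_strike = (0.41/3.0)·(64.6 − 18.3) + 64.6

70.9277 °C


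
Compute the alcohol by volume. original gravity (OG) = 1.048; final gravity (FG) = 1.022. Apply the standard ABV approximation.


ABV = (OG − FG) · 131.25
ABV = (1.048 − 1.022) · 131.25

3.4125 % ABV


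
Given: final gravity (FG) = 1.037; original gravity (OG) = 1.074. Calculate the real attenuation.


AA = (OG−FG)/(OG−1)·100;  RA = AA·0.8192
AA = (1.074 − 1.037)/(1.074 − 1)·100 = 50.0000
RA = 50.0000·0.8192

40.9600 %


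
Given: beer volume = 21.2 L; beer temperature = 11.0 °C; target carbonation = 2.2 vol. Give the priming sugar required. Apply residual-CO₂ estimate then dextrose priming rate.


residual = 14.695·(0.01821 + 0.09011·e^(−0.04·T));  sugar = (target − residual)·4.0·V
residual = 14.695·(0.01821 + 0.09011·e^(−0.04·11.0)) = 1.1204
sugar = (2.2 − 1.1204)·4.0·21.2

91.5495 g


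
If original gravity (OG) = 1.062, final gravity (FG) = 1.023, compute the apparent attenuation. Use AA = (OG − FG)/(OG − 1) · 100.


AA = (1.062 − 1.023)/(1.062 − 1) · 100

62.9032 %


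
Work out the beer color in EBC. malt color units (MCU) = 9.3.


SRM = 1.4922·MCU^0.6859;  EBC = SRM·1.97
SRM = 1.4922·9.3^0.6859 = 6.8883
EBC = 6.8883·1.97

13.5699 EBC


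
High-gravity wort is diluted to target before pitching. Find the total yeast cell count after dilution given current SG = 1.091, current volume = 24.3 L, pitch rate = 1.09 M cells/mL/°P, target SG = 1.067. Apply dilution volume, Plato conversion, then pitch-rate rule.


V_w = V·((SG_c−1)/(SG_t−1)−1);  °P = 259 − 259/SG_t;  cells = rate·(V+V_w)·°P
V_w = 24.3·((1.091−1)/(1.067−1)−1) = 8.7045
V_final = 24.3 + 8.7045 = 33.0045
°P = 259 − 259/1.067 = 16.2634
cells = 1.09·33.0045·16.2634

585.0723 billion cells


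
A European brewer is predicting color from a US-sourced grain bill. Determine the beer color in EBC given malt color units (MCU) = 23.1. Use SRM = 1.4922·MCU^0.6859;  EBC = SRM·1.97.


SRM = 1.4922·23.1^0.6859 = 12.8567
EBC = 12.8567·1.97

25.3276 EBC


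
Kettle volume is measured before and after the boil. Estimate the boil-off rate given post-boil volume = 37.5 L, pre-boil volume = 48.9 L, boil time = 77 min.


rate = (V_pre − V_post) / (t_min/60)
rate = (48.9 − 37.5) / (77/60)

8.8831 L/hr


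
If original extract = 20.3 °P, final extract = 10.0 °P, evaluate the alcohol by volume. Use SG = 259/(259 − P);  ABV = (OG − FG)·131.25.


OG = 259/(259 − 20.3) = 1.0850
FG = 259/(259 − 10.0) = 1.0402
ABV = (1.0850 − 1.0402)·131.25

5.8909 % ABV


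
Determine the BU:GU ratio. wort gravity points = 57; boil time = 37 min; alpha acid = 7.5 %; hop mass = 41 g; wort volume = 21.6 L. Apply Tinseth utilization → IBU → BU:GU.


U = 1.65·0.000125^(GP/1000)·(1−e^(−0.04t))/4.15;  IBU = (α/100)·m·U·1000/V;  BU:GU = IBU/GP
U = 1.65·0.000125^(57/1000)·(1−e^(−0.04·37))/4.15 = 0.1840
IBU = (7.5/100)·41·0.1840·1000/21.6 = 26.1922
BU:GU = 26.1922/57

0.4595


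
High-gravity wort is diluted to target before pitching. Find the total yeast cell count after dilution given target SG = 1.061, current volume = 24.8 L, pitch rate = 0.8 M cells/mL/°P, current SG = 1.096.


V_w = V·((SG_c−1)/(SG_t−1)−1);  °P = 259 − 259/SG_t;  cells = rate·(V+V_w)·°P
V_w = 24.8·((1.096−1)/(1.061−1)−1) = 14.2295
V_final = 24.8 + 14.2295 = 39.0295
°P = 259 − 259/1.061 = 14.8907
cells = 0.8·39.0295·14.8907

464.9404 billion cells


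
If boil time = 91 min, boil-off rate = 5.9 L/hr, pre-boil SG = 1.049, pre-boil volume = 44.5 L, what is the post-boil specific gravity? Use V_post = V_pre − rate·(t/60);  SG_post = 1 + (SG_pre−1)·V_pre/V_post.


V_post = 44.5 − 5.9·(91/60) = 35.5517
SG_post = 1 + (1.049 − 1)·44.5/35.5517

1.0613


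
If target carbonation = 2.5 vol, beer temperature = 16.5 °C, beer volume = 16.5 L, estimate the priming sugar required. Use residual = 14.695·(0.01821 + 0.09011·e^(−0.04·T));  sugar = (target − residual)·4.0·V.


residual = 14.695·(0.01821 + 0.09011·e^(−0.04·16.5)) = 0.9520
sugar = (2.5 − 0.9520)·4.0·16.5

102.1685 g


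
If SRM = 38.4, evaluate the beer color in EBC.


EBC = SRM · 1.97
EBC = 38.4 · 1.97

75.6480 EBC


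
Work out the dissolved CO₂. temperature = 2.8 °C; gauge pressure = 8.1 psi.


vols = (P + 14.695)·(0.01821 + 0.09011·e^(−0.04·T))
vols = (8.1 + 14.695)·(0.01821 + 0.09011·e^(−0.04·2.8))

2.2515 volumes


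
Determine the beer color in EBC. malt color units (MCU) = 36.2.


SRM = 1.4922·MCU^0.6859;  EBC = SRM·1.97
SRM = 1.4922·36.2^0.6859 = 17.4963
EBC = 17.4963·1.97

34.4676 EBC


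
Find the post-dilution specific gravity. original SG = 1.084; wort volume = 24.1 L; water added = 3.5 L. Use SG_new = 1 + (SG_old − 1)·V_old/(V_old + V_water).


pts = (1.084 − 1)·1000·24.1/(24.1 + 3.5) = 73.3478
SG_new = 1 + 73.3478/1000

1.0733


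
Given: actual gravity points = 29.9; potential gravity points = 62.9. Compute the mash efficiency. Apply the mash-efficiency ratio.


efficiency = actual / potential × 100
efficiency = 29.9 / 62.9 × 100

47.5358 %


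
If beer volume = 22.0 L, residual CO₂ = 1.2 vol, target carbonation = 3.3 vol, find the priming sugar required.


sugar = (target − residual)·4.0·V
sugar = (3.3 − 1.2)·4.0·22.0

184.8000 g


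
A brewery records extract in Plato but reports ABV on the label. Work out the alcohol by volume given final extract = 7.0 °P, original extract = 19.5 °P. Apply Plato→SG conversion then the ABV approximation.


SG = 259/(259 − P);  ABV = (OG − FG)·131.25
OG = 259/(259 − 19.5) = 1.0814
FG = 259/(259 − 7.0) = 1.0278
ABV = (1.0814 − 1.0278)·131.25

7.0405 % ABV


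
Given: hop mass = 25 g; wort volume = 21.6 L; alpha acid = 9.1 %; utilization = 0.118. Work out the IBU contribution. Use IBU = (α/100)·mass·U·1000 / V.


IBU = (9.1/100)·25·0.118·1000 / 21.6

12.4282 IBU


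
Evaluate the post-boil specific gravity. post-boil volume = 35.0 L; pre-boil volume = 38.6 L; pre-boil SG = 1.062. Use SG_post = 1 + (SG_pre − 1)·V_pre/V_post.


pts_pre = (1.062 − 1)·1000 = 62.0000
pts_post = 62.0000·38.6/35.0 = 68.3771
SG_post = 1 + 68.3771/1000

1.0684


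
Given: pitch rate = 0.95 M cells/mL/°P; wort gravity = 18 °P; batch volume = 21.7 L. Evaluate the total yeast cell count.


cells (billions) = rate · V_L · °P
cells = 0.95 · 21.7 · 18

371.0700 billion cells


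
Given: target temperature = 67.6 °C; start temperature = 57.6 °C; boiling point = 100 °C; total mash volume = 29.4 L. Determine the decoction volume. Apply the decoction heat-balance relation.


V_dec = V_total·(T_target − T_start)/(T_boil − T_start)
V_dec = 29.4·(67.6 − 57.6)/(100 − 57.6)

6.9340 L


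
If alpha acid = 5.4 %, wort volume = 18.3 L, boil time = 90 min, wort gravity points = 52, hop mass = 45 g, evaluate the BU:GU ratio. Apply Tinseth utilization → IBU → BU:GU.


U = 1.65·0.000125^(GP/1000)·(1−e^(−0.04t))/4.15;  IBU = (α/100)·m·U·1000/V;  BU:GU = IBU/GP
U = 1.65·0.000125^(52/1000)·(1−e^(−0.04·90))/4.15 = 0.2424
IBU = (5.4/100)·45·0.2424·1000/18.3 = 32.1809
BU:GU = 32.1809/52

0.6189


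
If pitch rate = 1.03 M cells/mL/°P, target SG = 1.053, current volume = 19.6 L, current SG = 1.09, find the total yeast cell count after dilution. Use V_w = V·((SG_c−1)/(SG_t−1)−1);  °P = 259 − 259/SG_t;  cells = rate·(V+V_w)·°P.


V_w = 19.6·((1.09−1)/(1.053−1)−1) = 13.6830
V_final = 19.6 + 13.6830 = 33.2830
°P = 259 − 259/1.053 = 13.0361
cells = 1.03·33.2830·13.0361

446.8968 billion cells


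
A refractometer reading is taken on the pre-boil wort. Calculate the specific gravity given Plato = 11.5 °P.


SG = 259/(259 − P)
SG = 259/(259 − 11.5)

1.0465


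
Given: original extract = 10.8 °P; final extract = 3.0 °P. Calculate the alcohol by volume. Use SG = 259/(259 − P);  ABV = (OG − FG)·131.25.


OG = 259/(259 − 10.8) = 1.0435
FG = 259/(259 − 3.0) = 1.0117
ABV = (1.0435 − 1.0117)·131.25

4.1730 % ABV


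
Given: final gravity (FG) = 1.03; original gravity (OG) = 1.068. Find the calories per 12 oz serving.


ABW = (OG−FG)·131.25·0.79/FG;  °P = 259 − 259/SG (for OG→OE and FG→AE);  RE = 0.1808·OE + 0.8192·AE;  Cal = (6.9·ABW + 4·(RE−0.1))·FG·3.55
ABW = (1.068 − 1.03)·131.25·0.79/1.03 = 3.8254
OE = 259 − 259/1.068 = 16.4906 °P
AE = 259 − 259/1.03 = 7.5437 °P
RE = 0.1808·16.4906 + 0.8192·7.5437 = 9.1613 °P
Cal = (6.9·3.8254 + 4·(9.1613−0.1))·1.03·3.55

229.0439 kcal


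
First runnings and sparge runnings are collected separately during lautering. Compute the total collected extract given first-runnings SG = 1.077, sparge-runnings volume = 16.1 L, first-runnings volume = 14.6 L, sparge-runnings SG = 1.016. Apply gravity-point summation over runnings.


total = Σ (SG_i − 1)·1000·V_i
first = (1.077 − 1)·1000·14.6 = 1124.2000
sparge = (1.016 − 1)·1000·16.1 = 257.6000
total = 1124.2000 + 257.6000

1381.8000 gravity·L


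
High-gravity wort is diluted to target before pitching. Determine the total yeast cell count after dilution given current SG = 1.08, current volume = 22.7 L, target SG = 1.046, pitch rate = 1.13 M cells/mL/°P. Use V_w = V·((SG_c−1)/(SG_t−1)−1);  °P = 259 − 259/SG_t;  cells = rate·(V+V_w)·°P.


V_w = 22.7·((1.08−1)/(1.046−1)−1) = 16.7783
V_final = 22.7 + 16.7783 = 39.4783
°P = 259 − 259/1.046 = 11.3901
cells = 1.13·39.4783·11.3901

508.1154 billion cells


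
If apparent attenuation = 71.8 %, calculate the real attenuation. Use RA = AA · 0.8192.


RA = 71.8 · 0.8192

58.8186 %


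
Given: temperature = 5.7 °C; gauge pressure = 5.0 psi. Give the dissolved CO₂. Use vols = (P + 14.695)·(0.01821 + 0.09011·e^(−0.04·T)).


vols = (5.0 + 14.695)·(0.01821 + 0.09011·e^(−0.04·5.7))

1.7715 volumes


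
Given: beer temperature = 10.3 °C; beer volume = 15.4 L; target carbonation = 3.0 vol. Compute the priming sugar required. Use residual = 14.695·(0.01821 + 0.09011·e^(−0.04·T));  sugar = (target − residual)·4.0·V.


residual = 14.695·(0.01821 + 0.09011·e^(−0.04·10.3)) = 1.1446
sugar = (3.0 − 1.1446)·4.0·15.4

114.2912 g


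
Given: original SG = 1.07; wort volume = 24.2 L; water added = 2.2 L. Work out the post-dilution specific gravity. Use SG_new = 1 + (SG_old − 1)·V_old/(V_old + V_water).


pts = (1.07 − 1)·1000·24.2/(24.2 + 2.2) = 64.1667
SG_new = 1 + 64.1667/1000

1.0642


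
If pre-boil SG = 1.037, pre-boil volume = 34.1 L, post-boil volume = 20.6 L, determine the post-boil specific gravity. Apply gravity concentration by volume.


SG_post = 1 + (SG_pre − 1)·V_pre/V_post
pts_pre = (1.037 − 1)·1000 = 37.0000
pts_post = 37.0000·34.1/20.6 = 61.2476
SG_post = 1 + 61.2476/1000

1.0612


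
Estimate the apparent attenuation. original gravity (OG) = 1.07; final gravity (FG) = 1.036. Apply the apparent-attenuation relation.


AA = (OG − FG)/(OG − 1) · 100
AA = (1.07 − 1.036)/(1.07 − 1) · 100

48.5714 %


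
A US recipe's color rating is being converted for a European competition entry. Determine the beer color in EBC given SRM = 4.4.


EBC = SRM · 1.97
EBC = 4.4 · 1.97

8.6680 EBC


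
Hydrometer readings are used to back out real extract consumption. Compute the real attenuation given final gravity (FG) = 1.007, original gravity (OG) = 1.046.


AA = (OG−FG)/(OG−1)·100;  RA = AA·0.8192
AA = (1.046 − 1.007)/(1.046 − 1)·100 = 84.7826
RA = 84.7826·0.8192

69.4539 %


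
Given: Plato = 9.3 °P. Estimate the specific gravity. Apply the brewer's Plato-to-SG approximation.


SG = 259/(259 − P)
SG = 259/(259 − 9.3)

1.0372


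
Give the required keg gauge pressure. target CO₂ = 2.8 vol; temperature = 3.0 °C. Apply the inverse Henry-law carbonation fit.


psi = vols/(0.01821 + 0.09011·e^(−0.04·T)) − 14.695
psi = 2.8/(0.01821 + 0.09011·e^(−0.04·3.0)) − 14.695

13.8385 psi


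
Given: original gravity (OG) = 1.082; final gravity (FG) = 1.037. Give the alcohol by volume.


ABV = (OG − FG) · 131.25
ABV = (1.082 − 1.037) · 131.25

5.9063 % ABV


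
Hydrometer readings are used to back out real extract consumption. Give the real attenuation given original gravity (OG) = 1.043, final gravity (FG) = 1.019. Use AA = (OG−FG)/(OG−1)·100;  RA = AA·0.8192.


AA = (1.043 − 1.019)/(1.043 − 1)·100 = 55.8140
RA = 55.8140·0.8192

45.7228 %


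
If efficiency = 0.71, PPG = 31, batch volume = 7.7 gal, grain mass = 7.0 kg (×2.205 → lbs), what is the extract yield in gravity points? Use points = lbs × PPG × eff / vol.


lbs = 7.0 × 2.205 = 15.4350
points = 15.4350 × 31 × 0.71 / 7.7

44.1200 points


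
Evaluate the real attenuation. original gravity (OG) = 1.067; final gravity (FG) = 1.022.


AA = (OG−FG)/(OG−1)·100;  RA = AA·0.8192
AA = (1.067 − 1.022)/(1.067 − 1)·100 = 67.1642
RA = 67.1642·0.8192

55.0209 %


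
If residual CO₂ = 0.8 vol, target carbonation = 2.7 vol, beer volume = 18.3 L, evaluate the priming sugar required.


sugar = (target − residual)·4.0·V
sugar = (2.7 − 0.8)·4.0·18.3

139.0800 g


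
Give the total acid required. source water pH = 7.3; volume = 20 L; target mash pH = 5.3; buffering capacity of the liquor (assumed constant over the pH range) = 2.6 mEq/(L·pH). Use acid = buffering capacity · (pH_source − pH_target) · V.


acid = 2.6 · (7.3 − 5.3) · 20

104.0000 mEq


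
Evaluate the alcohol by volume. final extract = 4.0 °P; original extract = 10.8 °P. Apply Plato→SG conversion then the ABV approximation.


SG = 259/(259 − P);  ABV = (OG − FG)·131.25
OG = 259/(259 − 10.8) = 1.0435
FG = 259/(259 − 4.0) = 1.0157
ABV = (1.0435 − 1.0157)·131.25

3.6523 % ABV


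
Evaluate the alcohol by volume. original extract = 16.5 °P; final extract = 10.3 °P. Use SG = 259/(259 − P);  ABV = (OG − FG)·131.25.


OG = 259/(259 − 16.5) = 1.0680
FG = 259/(259 − 10.3) = 1.0414
ABV = (1.0680 − 1.0414)·131.25

3.4946 % ABV


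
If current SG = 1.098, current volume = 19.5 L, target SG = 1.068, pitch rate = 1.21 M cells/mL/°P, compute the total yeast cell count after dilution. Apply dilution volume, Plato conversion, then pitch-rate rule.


V_w = V·((SG_c−1)/(SG_t−1)−1);  °P = 259 − 259/SG_t;  cells = rate·(V+V_w)·°P
V_w = 19.5·((1.098−1)/(1.068−1)−1) = 8.6029
V_final = 19.5 + 8.6029 = 28.1029
°P = 259 − 259/1.068 = 16.4906
cells = 1.21·28.1029·16.4906

560.7568 billion cells


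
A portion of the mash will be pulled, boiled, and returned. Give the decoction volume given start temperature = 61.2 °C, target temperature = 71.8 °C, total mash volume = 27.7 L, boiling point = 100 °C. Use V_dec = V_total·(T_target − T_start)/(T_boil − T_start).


V_dec = 27.7·(71.8 − 61.2)/(100 − 61.2)

7.5675 L


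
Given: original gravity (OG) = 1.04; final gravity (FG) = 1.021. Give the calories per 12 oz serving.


ABW = (OG−FG)·131.25·0.79/FG;  °P = 259 − 259/SG (for OG→OE and FG→AE);  RE = 0.1808·OE + 0.8192·AE;  Cal = (6.9·ABW + 4·(RE−0.1))·FG·3.55
ABW = (1.04 − 1.021)·131.25·0.79/1.021 = 1.9295
OE = 259 − 259/1.04 = 9.9615 °P
AE = 259 − 259/1.021 = 5.3271 °P
RE = 0.1808·9.9615 + 0.8192·5.3271 = 6.1650 °P
Cal = (6.9·1.9295 + 4·(6.1650−0.1))·1.021·3.55

136.1887 kcal


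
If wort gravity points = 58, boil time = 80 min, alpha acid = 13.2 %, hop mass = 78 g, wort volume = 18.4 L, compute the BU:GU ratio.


U = 1.65·0.000125^(GP/1000)·(1−e^(−0.04t))/4.15;  IBU = (α/100)·m·U·1000/V;  BU:GU = IBU/GP
U = 1.65·0.000125^(58/1000)·(1−e^(−0.04·80))/4.15 = 0.2265
IBU = (13.2/100)·78·0.2265·1000/18.4 = 126.7166
BU:GU = 126.7166/58

2.1848


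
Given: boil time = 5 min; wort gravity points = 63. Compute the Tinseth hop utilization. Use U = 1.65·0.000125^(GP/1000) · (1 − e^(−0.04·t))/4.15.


bigness = 1.65·0.000125^(63/1000) = 0.9367
boil_factor = (1 − e^(−0.04·5))/4.15 = 0.0437
U = 0.9367 · 0.0437

0.0409


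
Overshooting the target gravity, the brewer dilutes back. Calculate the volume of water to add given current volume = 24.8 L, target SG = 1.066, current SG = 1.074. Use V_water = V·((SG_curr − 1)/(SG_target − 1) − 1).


V_water = 24.8·((1.074 − 1)/(1.066 − 1) − 1)

3.0061 L


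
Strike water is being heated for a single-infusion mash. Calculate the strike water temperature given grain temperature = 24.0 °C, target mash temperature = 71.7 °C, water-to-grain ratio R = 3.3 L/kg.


T_strike = (0.41/R)·(T_mash − T_grain) + T_mash
T_strike = (0.41/3.3)·(71.7 − 24.0) + 71.7

77.6264 °C


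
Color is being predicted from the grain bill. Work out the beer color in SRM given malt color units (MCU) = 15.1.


SRM = 1.4922 · MCU^0.6859
SRM = 1.4922 · 15.1^0.6859

9.6048 SRM


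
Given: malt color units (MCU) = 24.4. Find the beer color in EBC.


SRM = 1.4922·MCU^0.6859;  EBC = SRM·1.97
SRM = 1.4922·24.4^0.6859 = 13.3487
EBC = 13.3487·1.97

26.2969 EBC


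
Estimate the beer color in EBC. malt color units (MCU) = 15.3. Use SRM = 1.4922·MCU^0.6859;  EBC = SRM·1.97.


SRM = 1.4922·15.3^0.6859 = 9.6919
EBC = 9.6919·1.97

19.0930 EBC


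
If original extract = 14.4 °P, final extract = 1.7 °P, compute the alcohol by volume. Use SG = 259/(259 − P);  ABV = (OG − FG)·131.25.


OG = 259/(259 − 14.4) = 1.0589
FG = 259/(259 − 1.7) = 1.0066
ABV = (1.0589 − 1.0066)·131.25

6.8597 % ABV


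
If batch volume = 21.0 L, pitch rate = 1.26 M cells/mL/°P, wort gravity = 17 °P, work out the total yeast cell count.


cells (billions) = rate · V_L · °P
cells = 1.26 · 21.0 · 17

449.8200 billion cells


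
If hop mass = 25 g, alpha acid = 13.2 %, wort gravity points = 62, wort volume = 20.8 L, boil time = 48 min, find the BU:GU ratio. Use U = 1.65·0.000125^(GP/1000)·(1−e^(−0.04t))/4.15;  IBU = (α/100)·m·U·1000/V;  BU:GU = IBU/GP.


U = 1.65·0.000125^(62/1000)·(1−e^(−0.04·48))/4.15 = 0.1944
IBU = (13.2/100)·25·0.1944·1000/20.8 = 30.8350
BU:GU = 30.8350/62

0.4973


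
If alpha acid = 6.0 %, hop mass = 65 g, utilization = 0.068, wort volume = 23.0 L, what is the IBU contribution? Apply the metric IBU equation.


IBU = (α/100)·mass·U·1000 / V
IBU = (6.0/100)·65·0.068·1000 / 23.0

11.5304 IBU


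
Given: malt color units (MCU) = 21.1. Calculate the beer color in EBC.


SRM = 1.4922·MCU^0.6859;  EBC = SRM·1.97
SRM = 1.4922·21.1^0.6859 = 12.0824
EBC = 12.0824·1.97

23.8023 EBC


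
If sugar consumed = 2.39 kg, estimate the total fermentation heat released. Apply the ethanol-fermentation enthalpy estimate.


Q = m_sugar · 590 kJ/kg
Q = 2.39 · 590

1410.1000 kJ


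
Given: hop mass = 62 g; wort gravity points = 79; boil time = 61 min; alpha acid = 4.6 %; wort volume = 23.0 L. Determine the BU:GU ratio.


U = 1.65·0.000125^(GP/1000)·(1−e^(−0.04t))/4.15;  IBU = (α/100)·m·U·1000/V;  BU:GU = IBU/GP
U = 1.65·0.000125^(79/1000)·(1−e^(−0.04·61))/4.15 = 0.1784
IBU = (4.6/100)·62·0.1784·1000/23.0 = 22.1262
BU:GU = 22.1262/79

0.2801


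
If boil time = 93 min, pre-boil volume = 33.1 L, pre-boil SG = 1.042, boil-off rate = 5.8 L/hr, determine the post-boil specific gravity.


V_post = V_pre − rate·(t/60);  SG_post = 1 + (SG_pre−1)·V_pre/V_post
V_post = 33.1 − 5.8·(93/60) = 24.1100
SG_post = 1 + (1.042 − 1)·33.1/24.1100

1.0577


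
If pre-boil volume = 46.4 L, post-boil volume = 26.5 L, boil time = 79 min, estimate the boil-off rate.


rate = (V_pre − V_post) / (t_min/60)
rate = (46.4 − 26.5) / (79/60)

15.1139 L/hr


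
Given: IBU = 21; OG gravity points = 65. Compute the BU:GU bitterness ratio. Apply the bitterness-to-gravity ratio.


BU:GU = IBU / OG_points
BU:GU = 21 / 65

0.3231


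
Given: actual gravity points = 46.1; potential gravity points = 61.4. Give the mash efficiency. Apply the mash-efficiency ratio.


efficiency = actual / potential × 100
efficiency = 46.1 / 61.4 × 100

75.0814 %


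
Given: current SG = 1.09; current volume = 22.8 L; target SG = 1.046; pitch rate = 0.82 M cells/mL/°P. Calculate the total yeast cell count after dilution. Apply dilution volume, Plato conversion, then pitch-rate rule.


V_w = V·((SG_c−1)/(SG_t−1)−1);  °P = 259 − 259/SG_t;  cells = rate·(V+V_w)·°P
V_w = 22.8·((1.09−1)/(1.046−1)−1) = 21.8087
V_final = 22.8 + 21.8087 = 44.6087
°P = 259 − 259/1.046 = 11.3901
cells = 0.82·44.6087·11.3901

416.6384 billion cells


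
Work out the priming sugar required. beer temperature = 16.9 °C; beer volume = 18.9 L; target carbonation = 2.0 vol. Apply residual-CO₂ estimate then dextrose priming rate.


residual = 14.695·(0.01821 + 0.09011·e^(−0.04·T));  sugar = (target − residual)·4.0·V
residual = 14.695·(0.01821 + 0.09011·e^(−0.04·16.9)) = 0.9411
sugar = (2.0 − 0.9411)·4.0·18.9

80.0506 g


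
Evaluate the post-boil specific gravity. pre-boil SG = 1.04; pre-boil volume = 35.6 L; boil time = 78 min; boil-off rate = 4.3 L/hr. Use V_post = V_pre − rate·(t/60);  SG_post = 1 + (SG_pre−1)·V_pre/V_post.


V_post = 35.6 − 4.3·(78/60) = 30.0100
SG_post = 1 + (1.04 − 1)·35.6/30.0100

1.0475


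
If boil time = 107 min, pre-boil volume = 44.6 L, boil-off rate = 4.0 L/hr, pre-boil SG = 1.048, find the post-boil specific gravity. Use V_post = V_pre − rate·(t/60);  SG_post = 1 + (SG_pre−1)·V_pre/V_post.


V_post = 44.6 − 4.0·(107/60) = 37.4667
SG_post = 1 + (1.048 − 1)·44.6/37.4667

1.0571


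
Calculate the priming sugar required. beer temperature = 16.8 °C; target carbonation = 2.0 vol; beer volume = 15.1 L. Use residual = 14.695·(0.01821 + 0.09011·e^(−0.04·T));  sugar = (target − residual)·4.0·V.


residual = 14.695·(0.01821 + 0.09011·e^(−0.04·16.8)) = 0.9438
sugar = (2.0 − 0.9438)·4.0·15.1

63.7927 g


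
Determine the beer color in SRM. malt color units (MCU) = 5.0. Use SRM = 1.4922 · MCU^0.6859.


SRM = 1.4922 · 5.0^0.6859

4.5004 SRM


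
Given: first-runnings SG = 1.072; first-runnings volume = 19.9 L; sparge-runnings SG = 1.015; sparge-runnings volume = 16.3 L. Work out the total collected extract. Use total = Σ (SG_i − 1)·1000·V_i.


first = (1.072 − 1)·1000·19.9 = 1432.8000
sparge = (1.015 − 1)·1000·16.3 = 244.5000
total = 1432.8000 + 244.5000

1677.3000 gravity·L


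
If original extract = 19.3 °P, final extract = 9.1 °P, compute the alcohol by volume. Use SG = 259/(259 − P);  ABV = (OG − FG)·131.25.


OG = 259/(259 − 19.3) = 1.0805
FG = 259/(259 − 9.1) = 1.0364
ABV = (1.0805 − 1.0364)·131.25

5.7885 % ABV


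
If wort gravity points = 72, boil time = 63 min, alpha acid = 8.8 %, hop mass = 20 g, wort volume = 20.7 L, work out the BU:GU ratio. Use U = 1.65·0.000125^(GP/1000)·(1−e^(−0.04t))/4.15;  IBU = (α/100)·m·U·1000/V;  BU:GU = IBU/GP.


U = 1.65·0.000125^(72/1000)·(1−e^(−0.04·63))/4.15 = 0.1914
IBU = (8.8/100)·20·0.1914·1000/20.7 = 16.2752
BU:GU = 16.2752/72

0.2260


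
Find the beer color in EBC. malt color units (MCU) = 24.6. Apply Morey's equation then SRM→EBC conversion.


SRM = 1.4922·MCU^0.6859;  EBC = SRM·1.97
SRM = 1.4922·24.6^0.6859 = 13.4236
EBC = 13.4236·1.97

26.4445 EBC


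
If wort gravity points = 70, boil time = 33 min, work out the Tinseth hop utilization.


U = 1.65·0.000125^(GP/1000) · (1 − e^(−0.04·t))/4.15
bigness = 1.65·0.000125^(70/1000) = 0.8796
boil_factor = (1 − e^(−0.04·33))/4.15 = 0.1766
U = 0.8796 · 0.1766

0.1553


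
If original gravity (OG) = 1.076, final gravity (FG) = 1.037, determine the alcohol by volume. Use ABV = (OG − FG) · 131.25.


ABV = (1.076 − 1.037) · 131.25

5.1188 % ABV


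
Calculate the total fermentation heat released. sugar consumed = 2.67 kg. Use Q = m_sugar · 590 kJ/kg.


Q = 2.67 · 590

1575.3000 kJ


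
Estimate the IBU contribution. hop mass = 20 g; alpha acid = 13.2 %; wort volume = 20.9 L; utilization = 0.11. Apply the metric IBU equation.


IBU = (α/100)·mass·U·1000 / V
IBU = (13.2/100)·20·0.11·1000 / 20.9

13.8947 IBU


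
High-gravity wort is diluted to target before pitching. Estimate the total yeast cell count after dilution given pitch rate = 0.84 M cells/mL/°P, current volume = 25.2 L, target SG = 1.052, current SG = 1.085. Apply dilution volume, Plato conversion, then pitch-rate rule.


V_w = V·((SG_c−1)/(SG_t−1)−1);  °P = 259 − 259/SG_t;  cells = rate·(V+V_w)·°P
V_w = 25.2·((1.085−1)/(1.052−1)−1) = 15.9923
V_final = 25.2 + 15.9923 = 41.1923
°P = 259 − 259/1.052 = 12.8023
cells = 0.84·41.1923·12.8023

442.9786 billion cells


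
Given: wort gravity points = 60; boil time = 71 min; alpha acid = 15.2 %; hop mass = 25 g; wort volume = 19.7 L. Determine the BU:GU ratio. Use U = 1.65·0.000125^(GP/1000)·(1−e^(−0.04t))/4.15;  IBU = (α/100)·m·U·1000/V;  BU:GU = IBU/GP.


U = 1.65·0.000125^(60/1000)·(1−e^(−0.04·71))/4.15 = 0.2183
IBU = (15.2/100)·25·0.2183·1000/19.7 = 42.1136
BU:GU = 42.1136/60

0.7019


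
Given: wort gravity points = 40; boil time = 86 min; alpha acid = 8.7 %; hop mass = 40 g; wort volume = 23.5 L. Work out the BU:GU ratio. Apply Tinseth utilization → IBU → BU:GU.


U = 1.65·0.000125^(GP/1000)·(1−e^(−0.04t))/4.15;  IBU = (α/100)·m·U·1000/V;  BU:GU = IBU/GP
U = 1.65·0.000125^(40/1000)·(1−e^(−0.04·86))/4.15 = 0.2686
IBU = (8.7/100)·40·0.2686·1000/23.5 = 39.7805
BU:GU = 39.7805/40

0.9945


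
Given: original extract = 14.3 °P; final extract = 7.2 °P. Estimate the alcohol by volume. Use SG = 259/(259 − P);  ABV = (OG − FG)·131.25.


OG = 259/(259 − 14.3) = 1.0584
FG = 259/(259 − 7.2) = 1.0286
ABV = (1.0584 − 1.0286)·131.25

3.9171 % ABV


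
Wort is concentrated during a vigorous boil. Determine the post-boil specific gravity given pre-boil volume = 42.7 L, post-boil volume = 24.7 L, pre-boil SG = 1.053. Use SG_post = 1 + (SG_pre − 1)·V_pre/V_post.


pts_pre = (1.053 − 1)·1000 = 53.0000
pts_post = 53.0000·42.7/24.7 = 91.6235
SG_post = 1 + 91.6235/1000

1.0916


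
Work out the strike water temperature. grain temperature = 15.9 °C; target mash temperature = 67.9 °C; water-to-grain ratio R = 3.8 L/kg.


T_strike = (0.41/R)·(T_mash − T_grain) + T_mash
T_strike = (0.41/3.8)·(67.9 − 15.9) + 67.9

73.5105 °C


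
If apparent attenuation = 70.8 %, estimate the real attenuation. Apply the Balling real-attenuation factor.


RA = AA · 0.8192
RA = 70.8 · 0.8192

57.9994 %


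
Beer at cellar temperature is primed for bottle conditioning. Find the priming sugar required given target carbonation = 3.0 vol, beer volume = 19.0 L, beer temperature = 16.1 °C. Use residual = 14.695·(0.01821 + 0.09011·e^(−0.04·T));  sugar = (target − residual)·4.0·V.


residual = 14.695·(0.01821 + 0.09011·e^(−0.04·16.1)) = 0.9630
sugar = (3.0 − 0.9630)·4.0·19.0

154.8096 g


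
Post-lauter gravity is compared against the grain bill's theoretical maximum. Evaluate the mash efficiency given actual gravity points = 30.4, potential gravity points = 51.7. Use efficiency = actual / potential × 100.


efficiency = 30.4 / 51.7 × 100

58.8008 %


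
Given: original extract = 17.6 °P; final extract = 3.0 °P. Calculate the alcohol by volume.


SG = 259/(259 − P);  ABV = (OG − FG)·131.25
OG = 259/(259 − 17.6) = 1.0729
FG = 259/(259 − 3.0) = 1.0117
ABV = (1.0729 − 1.0117)·131.25

8.0311 % ABV


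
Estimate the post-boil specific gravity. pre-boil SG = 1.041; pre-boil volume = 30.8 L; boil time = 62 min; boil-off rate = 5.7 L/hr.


V_post = V_pre − rate·(t/60);  SG_post = 1 + (SG_pre−1)·V_pre/V_post
V_post = 30.8 − 5.7·(62/60) = 24.9100
SG_post = 1 + (1.041 − 1)·30.8/24.9100

1.0507


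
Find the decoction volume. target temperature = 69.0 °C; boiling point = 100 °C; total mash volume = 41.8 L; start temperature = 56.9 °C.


V_dec = V_total·(T_target − T_start)/(T_boil − T_start)
V_dec = 41.8·(69.0 − 56.9)/(100 − 56.9)

11.7350 L


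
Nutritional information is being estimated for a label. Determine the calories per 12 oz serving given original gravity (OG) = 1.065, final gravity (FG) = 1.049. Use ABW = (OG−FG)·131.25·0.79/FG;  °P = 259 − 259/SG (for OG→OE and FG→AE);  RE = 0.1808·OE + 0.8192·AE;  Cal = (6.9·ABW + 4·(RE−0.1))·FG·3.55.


ABW = (1.065 − 1.049)·131.25·0.79/1.049 = 1.5815
OE = 259 − 259/1.065 = 15.8075 °P
AE = 259 − 259/1.049 = 12.0982 °P
RE = 0.1808·15.8075 + 0.8192·12.0982 = 12.7688 °P
Cal = (6.9·1.5815 + 4·(12.7688−0.1))·1.049·3.55

229.3496 kcal


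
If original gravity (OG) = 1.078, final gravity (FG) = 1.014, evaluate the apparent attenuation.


AA = (OG − FG)/(OG − 1) · 100
AA = (1.078 − 1.014)/(1.078 − 1) · 100

82.0513 %


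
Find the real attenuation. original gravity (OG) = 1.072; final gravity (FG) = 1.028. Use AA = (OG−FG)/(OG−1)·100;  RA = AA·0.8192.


AA = (1.072 − 1.028)/(1.072 − 1)·100 = 61.1111
RA = 61.1111·0.8192

50.0622 %


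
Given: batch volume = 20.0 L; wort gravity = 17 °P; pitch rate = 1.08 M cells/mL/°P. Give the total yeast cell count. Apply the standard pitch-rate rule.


cells (billions) = rate · V_L · °P
cells = 1.08 · 20.0 · 17

367.2000 billion cells


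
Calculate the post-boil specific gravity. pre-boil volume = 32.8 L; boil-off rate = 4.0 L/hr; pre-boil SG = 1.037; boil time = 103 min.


V_post = V_pre − rate·(t/60);  SG_post = 1 + (SG_pre−1)·V_pre/V_post
V_post = 32.8 − 4.0·(103/60) = 25.9333
SG_post = 1 + (1.037 − 1)·32.8/25.9333

1.0468


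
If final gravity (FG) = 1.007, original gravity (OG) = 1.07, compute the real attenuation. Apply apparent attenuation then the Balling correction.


AA = (OG−FG)/(OG−1)·100;  RA = AA·0.8192
AA = (1.07 − 1.007)/(1.07 − 1)·100 = 90.0000
RA = 90.0000·0.8192

73.7280 %


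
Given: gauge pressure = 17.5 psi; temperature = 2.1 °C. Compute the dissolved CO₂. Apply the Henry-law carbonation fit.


vols = (P + 14.695)·(0.01821 + 0.09011·e^(−0.04·T))
vols = (17.5 + 14.695)·(0.01821 + 0.09011·e^(−0.04·2.1))

3.2536 volumes


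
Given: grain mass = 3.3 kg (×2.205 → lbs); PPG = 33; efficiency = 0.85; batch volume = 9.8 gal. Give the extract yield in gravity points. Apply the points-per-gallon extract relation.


points = lbs × PPG × eff / vol
lbs = 3.3 × 2.205 = 7.2765
points = 7.2765 × 33 × 0.85 / 9.8

20.8271 points
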